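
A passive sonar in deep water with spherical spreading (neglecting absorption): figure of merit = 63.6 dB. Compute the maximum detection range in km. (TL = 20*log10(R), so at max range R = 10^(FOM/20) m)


1.51 km


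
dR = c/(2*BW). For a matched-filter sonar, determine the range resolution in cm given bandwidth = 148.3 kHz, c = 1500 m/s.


dR = c/(2*BW) = 1500 / (2 * 148.3e3) = 0.0051 m = 0.51 cm

0.51 cm


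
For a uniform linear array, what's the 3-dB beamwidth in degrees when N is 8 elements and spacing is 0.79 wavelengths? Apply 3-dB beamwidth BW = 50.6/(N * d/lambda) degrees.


8.01 deg


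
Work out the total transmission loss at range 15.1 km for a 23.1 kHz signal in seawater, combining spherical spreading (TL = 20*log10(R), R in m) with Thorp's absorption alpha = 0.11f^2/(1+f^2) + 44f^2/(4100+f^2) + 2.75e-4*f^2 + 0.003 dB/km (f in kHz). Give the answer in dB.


164.01 dB


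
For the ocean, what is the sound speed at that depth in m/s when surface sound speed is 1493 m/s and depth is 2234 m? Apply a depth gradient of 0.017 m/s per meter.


c = 1493 + 0.017 * 2234 = 1530.978

1530.978 m/s


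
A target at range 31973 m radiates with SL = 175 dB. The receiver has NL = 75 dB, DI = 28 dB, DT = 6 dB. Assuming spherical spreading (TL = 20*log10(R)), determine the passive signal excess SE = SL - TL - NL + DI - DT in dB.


Step 1: TL = 20*log10(31973) = 90.1 dB
Step 2: SE = 175 - 90.1 - 75 + 28 - 6 = 31.9

31.9 dB


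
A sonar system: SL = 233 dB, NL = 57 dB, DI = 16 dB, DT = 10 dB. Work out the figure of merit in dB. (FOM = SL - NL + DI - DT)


182 dB


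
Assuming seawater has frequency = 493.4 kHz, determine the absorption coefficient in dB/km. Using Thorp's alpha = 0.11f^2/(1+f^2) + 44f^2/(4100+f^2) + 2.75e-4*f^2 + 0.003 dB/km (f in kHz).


110.331 dB/km


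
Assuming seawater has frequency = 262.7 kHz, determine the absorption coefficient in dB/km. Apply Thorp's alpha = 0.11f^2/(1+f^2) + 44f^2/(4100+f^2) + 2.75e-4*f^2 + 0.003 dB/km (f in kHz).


60.624 dB/km


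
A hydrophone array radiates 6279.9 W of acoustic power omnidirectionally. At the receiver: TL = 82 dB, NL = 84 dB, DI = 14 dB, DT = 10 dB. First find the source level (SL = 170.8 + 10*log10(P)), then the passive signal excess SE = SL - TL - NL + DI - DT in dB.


Step 1: SL = 170.8 + 10*log10(6279.9) = 208.78 dB
Step 2: SE = SL - TL - NL + DI - DT = 208.78 - 82 - 84 + 14 - 10 = 46.78

46.78 dB


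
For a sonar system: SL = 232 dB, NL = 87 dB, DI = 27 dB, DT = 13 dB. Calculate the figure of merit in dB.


FOM = SL - NL + DI - DT = 232 - 87 + 27 - 13 = 159

159 dB


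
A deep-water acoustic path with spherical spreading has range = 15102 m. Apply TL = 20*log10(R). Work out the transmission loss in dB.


83.58 dB


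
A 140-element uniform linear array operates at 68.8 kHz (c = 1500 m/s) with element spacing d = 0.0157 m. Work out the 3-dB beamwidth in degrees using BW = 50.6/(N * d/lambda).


Step 1: lambda = 1500/68800 = 0.0218 m
Step 2: d/lambda = 0.0157/0.0218 = 0.7202
Step 3: BW = 50.6/(N * d/lambda) = 50.6/(140 * 0.7202) = 0.5

0.5 deg


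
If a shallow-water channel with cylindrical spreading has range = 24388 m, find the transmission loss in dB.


43.87 dB


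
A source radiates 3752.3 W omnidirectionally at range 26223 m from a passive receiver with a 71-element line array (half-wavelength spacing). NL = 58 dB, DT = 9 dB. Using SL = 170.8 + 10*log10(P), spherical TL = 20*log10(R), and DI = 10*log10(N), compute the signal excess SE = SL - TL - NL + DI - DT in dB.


Step 1: SL = 170.8 + 10*log10(3752.3) = 206.54 dB
Step 2: TL = 20*log10(26223) = 88.37 dB
Step 3: DI = 10*log10(71) = 18.51 dB
Step 4: SE = SL - TL - NL + DI - DT = 206.54 - 88.37 - 58 + 18.51 - 9 = 69.68

69.68 dB


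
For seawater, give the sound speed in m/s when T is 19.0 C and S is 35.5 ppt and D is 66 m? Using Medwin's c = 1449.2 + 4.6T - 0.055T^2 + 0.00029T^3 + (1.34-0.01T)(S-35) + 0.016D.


1520.37 m/s


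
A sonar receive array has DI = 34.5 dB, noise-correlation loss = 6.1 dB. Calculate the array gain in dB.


AG = DI - L_corr = 34.5 - 6.1 = 28.4

28.4 dB


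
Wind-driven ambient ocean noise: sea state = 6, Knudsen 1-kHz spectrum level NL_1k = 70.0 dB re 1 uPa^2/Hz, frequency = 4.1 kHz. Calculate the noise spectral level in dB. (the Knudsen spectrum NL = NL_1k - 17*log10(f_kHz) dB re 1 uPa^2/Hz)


59.58 dB


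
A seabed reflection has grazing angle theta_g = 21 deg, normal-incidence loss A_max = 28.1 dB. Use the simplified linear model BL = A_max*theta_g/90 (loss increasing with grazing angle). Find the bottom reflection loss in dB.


6.56 dB


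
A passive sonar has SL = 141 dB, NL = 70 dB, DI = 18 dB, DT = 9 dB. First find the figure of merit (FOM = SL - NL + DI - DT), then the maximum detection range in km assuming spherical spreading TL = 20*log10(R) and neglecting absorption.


Step 1: FOM = SL - NL + DI - DT = 141 - 70 + 18 - 9 = 80 dB
Step 2: at max range FOM = TL = 20*log10(R), so R = 10^(80/20) = 10000.0 m = 10.0 km

10.0 km


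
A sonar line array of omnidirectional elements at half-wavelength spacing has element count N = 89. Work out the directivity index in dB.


19.49 dB


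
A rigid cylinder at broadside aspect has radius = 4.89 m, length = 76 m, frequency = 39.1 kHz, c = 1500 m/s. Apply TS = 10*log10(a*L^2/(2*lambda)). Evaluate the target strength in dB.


lambda = 1500/39100 = 0.03836 m
TS = 10*log10(4.89*76^2/(2*0.03836)) = 55.66

55.66 dB


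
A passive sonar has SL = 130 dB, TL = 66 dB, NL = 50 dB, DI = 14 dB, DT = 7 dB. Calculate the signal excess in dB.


21 dB


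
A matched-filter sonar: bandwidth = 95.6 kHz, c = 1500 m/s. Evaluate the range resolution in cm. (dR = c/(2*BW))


0.78 cm


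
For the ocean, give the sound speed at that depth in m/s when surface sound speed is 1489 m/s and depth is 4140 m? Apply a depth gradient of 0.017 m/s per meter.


c = 1489 + 0.017 * 4140 = 1559.38

1559.38 m/s


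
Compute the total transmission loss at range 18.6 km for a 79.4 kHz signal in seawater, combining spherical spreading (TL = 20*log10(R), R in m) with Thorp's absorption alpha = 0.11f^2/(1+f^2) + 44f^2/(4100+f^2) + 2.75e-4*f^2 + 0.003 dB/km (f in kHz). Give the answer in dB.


615.64 dB


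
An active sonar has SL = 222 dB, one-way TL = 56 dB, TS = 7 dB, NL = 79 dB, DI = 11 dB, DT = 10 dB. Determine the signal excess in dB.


39 dB


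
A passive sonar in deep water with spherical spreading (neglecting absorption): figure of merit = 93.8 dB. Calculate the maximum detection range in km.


48.98 km


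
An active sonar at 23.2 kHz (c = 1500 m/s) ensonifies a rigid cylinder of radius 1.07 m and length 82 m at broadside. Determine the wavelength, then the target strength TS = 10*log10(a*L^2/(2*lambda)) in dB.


Step 1: lambda = c/f = 1500/23200 = 0.06466 m
Step 2: TS = 10*log10(a*L^2/(2*lambda)) = 10*log10(1.07*82^2/(2*0.06466)) = 47.45

47.45 dB


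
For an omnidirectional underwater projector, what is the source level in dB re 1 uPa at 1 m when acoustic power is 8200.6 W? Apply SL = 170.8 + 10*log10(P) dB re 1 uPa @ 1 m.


SL = 170.8 + 10*log10(8200.6) = 170.8 + 39.14 = 209.94

209.94 dB


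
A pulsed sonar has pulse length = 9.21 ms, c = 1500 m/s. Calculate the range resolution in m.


dR = c*tau/2 = 1500 * 9.21e-3 / 2 = 6.9075

6.9075 m


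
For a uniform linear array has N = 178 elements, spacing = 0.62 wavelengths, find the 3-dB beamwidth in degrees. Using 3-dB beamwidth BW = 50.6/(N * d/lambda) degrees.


BW = 50.6 / (178 * 0.62) = 50.6 / 110.36 = 0.46

0.46 deg


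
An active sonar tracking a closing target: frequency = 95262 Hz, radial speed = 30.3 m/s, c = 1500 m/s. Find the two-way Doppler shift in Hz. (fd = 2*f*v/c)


fd = 2*f*v/c = 2 * 95262 * 30.3 / 1500 = 3848.58

3848.58 Hz


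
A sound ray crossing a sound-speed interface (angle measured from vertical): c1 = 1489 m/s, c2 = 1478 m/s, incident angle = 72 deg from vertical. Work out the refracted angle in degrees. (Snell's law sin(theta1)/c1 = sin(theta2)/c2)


70.74 deg


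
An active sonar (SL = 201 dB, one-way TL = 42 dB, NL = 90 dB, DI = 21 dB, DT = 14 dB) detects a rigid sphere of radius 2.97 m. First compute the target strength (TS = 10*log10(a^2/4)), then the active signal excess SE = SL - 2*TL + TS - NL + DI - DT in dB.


Step 1: TS = 10*log10(2.97^2/4) = 3.43 dB
Step 2: SE = SL - 2*TL + TS - NL + DI - DT = 201 - 2*42 + (3.43) - 90 + 21 - 14 = 37.43

37.43 dB


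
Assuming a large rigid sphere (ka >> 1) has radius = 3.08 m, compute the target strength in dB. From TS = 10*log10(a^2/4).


TS = 10*log10(3.08^2 / 4) = 10*log10(2.3716) = 3.75

3.75 dB


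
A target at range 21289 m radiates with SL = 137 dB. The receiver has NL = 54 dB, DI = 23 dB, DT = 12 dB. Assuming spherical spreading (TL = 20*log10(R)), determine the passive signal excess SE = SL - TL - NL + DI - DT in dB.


Step 1: TL = 20*log10(21289) = 86.56 dB
Step 2: SE = 137 - 86.56 - 54 + 23 - 12 = 7.44

7.44 dB


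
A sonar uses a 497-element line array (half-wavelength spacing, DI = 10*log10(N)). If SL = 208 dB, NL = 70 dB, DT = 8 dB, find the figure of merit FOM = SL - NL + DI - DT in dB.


156.96 dB


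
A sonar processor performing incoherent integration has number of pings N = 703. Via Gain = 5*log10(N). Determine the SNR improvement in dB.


Gain = 5*log10(703) = 14.23

14.23 dB


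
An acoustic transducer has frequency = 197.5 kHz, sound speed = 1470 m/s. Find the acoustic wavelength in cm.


0.74 cm


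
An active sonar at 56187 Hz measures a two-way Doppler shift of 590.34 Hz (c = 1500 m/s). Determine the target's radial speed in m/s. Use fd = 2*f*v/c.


7.88 m/s


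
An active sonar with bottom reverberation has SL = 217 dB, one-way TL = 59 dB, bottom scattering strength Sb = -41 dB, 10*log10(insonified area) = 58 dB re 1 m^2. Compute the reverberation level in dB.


116 dB


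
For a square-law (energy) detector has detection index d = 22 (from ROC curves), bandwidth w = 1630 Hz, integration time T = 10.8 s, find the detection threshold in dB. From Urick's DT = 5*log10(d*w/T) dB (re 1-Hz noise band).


17.61 dB


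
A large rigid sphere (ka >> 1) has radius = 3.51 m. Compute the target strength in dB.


TS = 10*log10(3.51^2 / 4) = 10*log10(3.080025) = 4.89

4.89 dB


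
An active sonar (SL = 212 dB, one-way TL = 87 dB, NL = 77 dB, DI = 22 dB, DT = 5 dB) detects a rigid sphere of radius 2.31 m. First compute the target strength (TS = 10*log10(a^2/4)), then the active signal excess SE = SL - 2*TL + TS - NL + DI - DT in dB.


Step 1: TS = 10*log10(2.31^2/4) = 1.25 dB
Step 2: SE = SL - 2*TL + TS - NL + DI - DT = 212 - 2*87 + (1.25) - 77 + 22 - 5 = -20.75

-20.75 dB


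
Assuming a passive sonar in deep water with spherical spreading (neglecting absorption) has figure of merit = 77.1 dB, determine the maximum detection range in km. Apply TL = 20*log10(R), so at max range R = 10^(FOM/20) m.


7.16 km


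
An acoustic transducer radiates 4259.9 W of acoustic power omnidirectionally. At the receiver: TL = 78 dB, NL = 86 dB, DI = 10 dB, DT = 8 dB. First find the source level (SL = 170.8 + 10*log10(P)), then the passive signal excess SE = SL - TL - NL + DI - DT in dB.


Step 1: SL = 170.8 + 10*log10(4259.9) = 207.09 dB
Step 2: SE = SL - TL - NL + DI - DT = 207.09 - 78 - 86 + 10 - 8 = 45.09

45.09 dB


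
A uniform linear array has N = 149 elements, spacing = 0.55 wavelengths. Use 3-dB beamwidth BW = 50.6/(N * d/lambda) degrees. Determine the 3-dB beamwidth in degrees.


0.62 deg


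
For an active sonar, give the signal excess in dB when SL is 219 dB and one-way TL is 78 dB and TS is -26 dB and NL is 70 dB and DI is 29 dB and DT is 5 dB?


SE = SL - 2*TL + TS - NL + DI - DT = 219 - 2*78 + (-26) - 70 + 29 - 5 = -9

-9 dB


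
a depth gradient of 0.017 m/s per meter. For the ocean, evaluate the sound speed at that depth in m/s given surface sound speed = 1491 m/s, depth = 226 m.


1494.842 m/s


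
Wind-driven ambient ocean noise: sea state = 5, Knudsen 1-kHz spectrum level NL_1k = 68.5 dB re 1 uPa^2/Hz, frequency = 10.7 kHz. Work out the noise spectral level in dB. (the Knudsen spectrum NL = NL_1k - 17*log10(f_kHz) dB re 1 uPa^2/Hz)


51.0 dB


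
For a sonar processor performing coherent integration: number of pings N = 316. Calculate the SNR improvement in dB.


25.0 dB


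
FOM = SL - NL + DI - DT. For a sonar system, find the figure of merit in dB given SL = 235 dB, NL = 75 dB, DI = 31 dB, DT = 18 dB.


FOM = SL - NL + DI - DT = 235 - 75 + 31 - 18 = 173

173 dB


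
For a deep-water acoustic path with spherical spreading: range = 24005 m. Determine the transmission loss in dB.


87.61 dB


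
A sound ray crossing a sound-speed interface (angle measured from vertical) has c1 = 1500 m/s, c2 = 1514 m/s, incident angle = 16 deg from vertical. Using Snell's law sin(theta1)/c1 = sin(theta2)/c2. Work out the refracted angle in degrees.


16.15 deg


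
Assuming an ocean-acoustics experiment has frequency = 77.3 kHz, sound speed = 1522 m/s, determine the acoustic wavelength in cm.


lambda = c/f = 1522 / 77300 = 0.0197 m = 1.97 cm

1.97 cm


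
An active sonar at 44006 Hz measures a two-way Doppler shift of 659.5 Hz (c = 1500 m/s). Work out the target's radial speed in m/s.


11.24 m/s


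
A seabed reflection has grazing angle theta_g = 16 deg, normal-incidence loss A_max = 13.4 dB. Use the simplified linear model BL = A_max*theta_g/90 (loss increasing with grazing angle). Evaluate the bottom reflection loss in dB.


2.38 dB


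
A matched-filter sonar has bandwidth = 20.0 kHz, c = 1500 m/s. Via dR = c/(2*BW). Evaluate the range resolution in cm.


dR = c/(2*BW) = 1500 / (2 * 20.0e3) = 0.0375 m = 3.75 cm

3.75 cm


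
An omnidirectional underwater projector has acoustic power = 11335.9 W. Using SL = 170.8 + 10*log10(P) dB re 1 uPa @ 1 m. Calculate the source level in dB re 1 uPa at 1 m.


SL = 170.8 + 10*log10(11335.9) = 170.8 + 40.54 = 211.34

211.34 dB


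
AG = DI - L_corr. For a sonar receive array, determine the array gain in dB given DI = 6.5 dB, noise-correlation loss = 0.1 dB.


AG = DI - L_corr = 6.5 - 0.1 = 6.4

6.4 dB


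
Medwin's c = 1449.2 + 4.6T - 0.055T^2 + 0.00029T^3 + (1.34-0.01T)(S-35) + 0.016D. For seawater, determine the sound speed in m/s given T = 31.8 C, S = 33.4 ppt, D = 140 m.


c = 1449.2 + 4.6*31.8 - 0.055*31.8^2 + 0.00029*31.8^3 + (1.34 - 0.01*31.8)*(33.4 - 35) + 0.016*140 = 1549.79

1549.79 m/s


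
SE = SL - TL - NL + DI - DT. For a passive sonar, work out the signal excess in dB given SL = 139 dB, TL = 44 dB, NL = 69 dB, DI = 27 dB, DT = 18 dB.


SE = SL - TL - NL + DI - DT = 139 - 44 - 69 + 27 - 18 = 35

35 dB


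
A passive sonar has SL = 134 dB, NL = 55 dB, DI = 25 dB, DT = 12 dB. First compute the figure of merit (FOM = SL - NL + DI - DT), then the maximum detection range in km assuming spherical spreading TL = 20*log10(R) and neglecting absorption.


Step 1: FOM = SL - NL + DI - DT = 134 - 55 + 25 - 12 = 92 dB
Step 2: at max range FOM = TL = 20*log10(R), so R = 10^(92/20) = 39810.72 m = 39.81 km

39.81 km


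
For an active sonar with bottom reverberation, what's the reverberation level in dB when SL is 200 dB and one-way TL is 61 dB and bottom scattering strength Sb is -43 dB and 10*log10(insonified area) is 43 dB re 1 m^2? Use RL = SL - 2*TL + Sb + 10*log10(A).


78 dB


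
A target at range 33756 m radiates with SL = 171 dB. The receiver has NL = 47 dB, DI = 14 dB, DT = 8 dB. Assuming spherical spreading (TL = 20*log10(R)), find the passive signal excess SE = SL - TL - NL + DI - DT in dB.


39.43 dB


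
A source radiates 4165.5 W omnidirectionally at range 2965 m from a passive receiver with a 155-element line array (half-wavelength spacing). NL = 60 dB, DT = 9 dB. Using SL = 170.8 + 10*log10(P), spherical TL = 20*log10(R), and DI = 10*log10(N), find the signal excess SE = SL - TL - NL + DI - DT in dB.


Step 1: SL = 170.8 + 10*log10(4165.5) = 207.0 dB
Step 2: TL = 20*log10(2965) = 69.44 dB
Step 3: DI = 10*log10(155) = 21.9 dB
Step 4: SE = SL - TL - NL + DI - DT = 207.0 - 69.44 - 60 + 21.9 - 9 = 90.46

90.46 dB


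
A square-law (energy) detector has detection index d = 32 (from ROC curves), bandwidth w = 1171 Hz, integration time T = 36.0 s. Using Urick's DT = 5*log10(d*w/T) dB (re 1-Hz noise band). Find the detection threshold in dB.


DT = 5*log10(d*w/T) = 5*log10(32 * 1171 / 36.0) = 5*log10(1040.89) = 15.09

15.09 dB


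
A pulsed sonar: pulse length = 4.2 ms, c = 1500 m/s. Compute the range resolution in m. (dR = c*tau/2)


3.15 m


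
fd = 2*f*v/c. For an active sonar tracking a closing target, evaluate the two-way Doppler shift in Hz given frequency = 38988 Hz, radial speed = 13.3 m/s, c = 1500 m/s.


fd = 2*f*v/c = 2 * 38988 * 13.3 / 1500 = 691.39

691.39 Hz


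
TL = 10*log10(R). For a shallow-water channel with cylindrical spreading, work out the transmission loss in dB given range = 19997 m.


TL = 10*log10(19997) = 43.01

43.01 dB


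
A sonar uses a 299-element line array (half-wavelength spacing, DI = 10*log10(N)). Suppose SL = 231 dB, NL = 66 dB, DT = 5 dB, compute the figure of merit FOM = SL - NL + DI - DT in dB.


184.76 dB


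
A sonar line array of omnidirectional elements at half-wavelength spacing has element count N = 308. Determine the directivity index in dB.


DI = 10*log10(308) = 24.89

24.89 dB


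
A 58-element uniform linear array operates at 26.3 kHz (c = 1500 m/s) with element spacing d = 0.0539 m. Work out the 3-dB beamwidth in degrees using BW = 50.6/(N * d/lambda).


0.92 deg


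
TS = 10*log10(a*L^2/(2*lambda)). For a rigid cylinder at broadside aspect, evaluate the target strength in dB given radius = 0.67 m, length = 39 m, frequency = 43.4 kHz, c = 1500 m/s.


41.69 dB


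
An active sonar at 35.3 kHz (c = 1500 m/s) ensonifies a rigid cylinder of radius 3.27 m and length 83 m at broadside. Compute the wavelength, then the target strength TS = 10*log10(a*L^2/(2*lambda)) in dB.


Step 1: lambda = c/f = 1500/35300 = 0.04249 m
Step 2: TS = 10*log10(a*L^2/(2*lambda)) = 10*log10(3.27*83^2/(2*0.04249)) = 54.23

54.23 dB


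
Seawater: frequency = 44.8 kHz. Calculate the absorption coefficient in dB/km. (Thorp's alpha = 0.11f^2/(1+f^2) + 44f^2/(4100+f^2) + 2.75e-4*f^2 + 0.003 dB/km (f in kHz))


f^2 = 2007.04
alpha = 0.11*2007.04/(1+2007.04) + 44*2007.04/(4100+2007.04) + 2.75e-4*2007.04 + 0.003 = 15.125

15.125 dB/km


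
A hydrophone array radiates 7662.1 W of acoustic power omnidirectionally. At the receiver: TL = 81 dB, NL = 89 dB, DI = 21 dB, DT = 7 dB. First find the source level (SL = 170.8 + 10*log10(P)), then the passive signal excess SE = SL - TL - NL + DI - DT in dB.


Step 1: SL = 170.8 + 10*log10(7662.1) = 209.64 dB
Step 2: SE = SL - TL - NL + DI - DT = 209.64 - 81 - 89 + 21 - 7 = 53.64

53.64 dB


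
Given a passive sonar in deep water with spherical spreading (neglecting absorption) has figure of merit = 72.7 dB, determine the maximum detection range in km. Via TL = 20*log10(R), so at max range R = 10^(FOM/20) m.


4.32 km


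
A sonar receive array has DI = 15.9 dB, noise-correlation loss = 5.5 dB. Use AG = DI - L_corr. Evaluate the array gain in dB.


AG = DI - L_corr = 15.9 - 5.5 = 10.4

10.4 dB


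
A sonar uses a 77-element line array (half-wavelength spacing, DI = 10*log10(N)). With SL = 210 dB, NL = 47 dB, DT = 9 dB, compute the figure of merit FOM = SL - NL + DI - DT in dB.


Step 1: DI = 10*log10(77) = 18.86 dB
Step 2: FOM = SL - NL + DI - DT = 210 - 47 + 18.86 - 9 = 172.86

172.86 dB


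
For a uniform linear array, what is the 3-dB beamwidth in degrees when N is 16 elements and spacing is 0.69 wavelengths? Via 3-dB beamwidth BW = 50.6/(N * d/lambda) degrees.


BW = 50.6 / (16 * 0.69) = 50.6 / 11.04 = 4.58

4.58 deg


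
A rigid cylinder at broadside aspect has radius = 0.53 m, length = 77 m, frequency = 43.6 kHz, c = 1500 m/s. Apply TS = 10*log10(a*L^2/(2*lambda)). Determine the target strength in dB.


lambda = 1500/43600 = 0.0344 m
TS = 10*log10(0.53*77^2/(2*0.0344)) = 46.6

46.6 dB


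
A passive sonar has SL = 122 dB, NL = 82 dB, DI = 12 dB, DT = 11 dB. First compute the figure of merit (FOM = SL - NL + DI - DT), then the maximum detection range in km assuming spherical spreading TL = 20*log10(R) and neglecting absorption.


Step 1: FOM = SL - NL + DI - DT = 122 - 82 + 12 - 11 = 41 dB
Step 2: at max range FOM = TL = 20*log10(R), so R = 10^(41/20) = 112.2 m = 0.11 km

0.11 km


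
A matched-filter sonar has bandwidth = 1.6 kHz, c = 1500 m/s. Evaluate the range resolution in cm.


46.88 cm


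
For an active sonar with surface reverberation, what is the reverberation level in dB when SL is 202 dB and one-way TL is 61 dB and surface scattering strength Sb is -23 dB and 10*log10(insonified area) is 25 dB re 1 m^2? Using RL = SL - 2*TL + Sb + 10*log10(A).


RL = SL - 2*TL + Sb + 10*log10(A) = 202 - 2*61 + (-23) + 25 = 82

82 dB


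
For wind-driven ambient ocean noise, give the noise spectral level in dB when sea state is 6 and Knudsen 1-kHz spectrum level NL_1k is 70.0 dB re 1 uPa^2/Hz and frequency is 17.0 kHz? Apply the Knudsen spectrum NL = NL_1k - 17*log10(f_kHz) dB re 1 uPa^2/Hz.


NL = NL_1k - 17*log10(f_kHz) = 70.0 - 17*log10(17.0) = 70.0 - (20.92) = 49.08

49.08 dB


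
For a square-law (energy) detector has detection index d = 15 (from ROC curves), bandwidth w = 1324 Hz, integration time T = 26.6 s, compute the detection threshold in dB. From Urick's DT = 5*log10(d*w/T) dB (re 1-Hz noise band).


DT = 5*log10(d*w/T) = 5*log10(15 * 1324 / 26.6) = 5*log10(746.62) = 14.37

14.37 dB


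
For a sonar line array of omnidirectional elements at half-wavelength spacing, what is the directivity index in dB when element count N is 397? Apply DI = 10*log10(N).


25.99 dB


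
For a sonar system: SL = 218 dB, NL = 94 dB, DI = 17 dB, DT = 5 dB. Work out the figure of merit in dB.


FOM = SL - NL + DI - DT = 218 - 94 + 17 - 5 = 136

136 dB


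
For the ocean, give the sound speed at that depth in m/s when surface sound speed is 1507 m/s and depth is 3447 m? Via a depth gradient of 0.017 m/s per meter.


c = 1507 + 0.017 * 3447 = 1565.599

1565.599 m/s


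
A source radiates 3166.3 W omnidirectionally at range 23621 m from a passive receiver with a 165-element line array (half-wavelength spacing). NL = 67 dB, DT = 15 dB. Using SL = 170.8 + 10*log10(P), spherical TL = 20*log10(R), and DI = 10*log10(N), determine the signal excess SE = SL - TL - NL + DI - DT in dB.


Step 1: SL = 170.8 + 10*log10(3166.3) = 205.81 dB
Step 2: TL = 20*log10(23621) = 87.47 dB
Step 3: DI = 10*log10(165) = 22.17 dB
Step 4: SE = SL - TL - NL + DI - DT = 205.81 - 87.47 - 67 + 22.17 - 15 = 58.51

58.51 dB


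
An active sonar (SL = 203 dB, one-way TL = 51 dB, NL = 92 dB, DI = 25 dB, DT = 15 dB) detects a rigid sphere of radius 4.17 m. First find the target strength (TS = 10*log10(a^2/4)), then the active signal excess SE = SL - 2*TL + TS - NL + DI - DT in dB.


Step 1: TS = 10*log10(4.17^2/4) = 6.38 dB
Step 2: SE = SL - 2*TL + TS - NL + DI - DT = 203 - 2*51 + (6.38) - 92 + 25 - 15 = 25.38

25.38 dB


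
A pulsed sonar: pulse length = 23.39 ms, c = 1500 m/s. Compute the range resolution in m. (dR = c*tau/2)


dR = c*tau/2 = 1500 * 23.39e-3 / 2 = 17.5425

17.5425 m


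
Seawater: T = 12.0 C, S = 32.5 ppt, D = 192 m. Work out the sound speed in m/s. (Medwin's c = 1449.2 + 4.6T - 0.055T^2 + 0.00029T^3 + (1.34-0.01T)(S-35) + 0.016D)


c = 1449.2 + 4.6*12.0 - 0.055*12.0^2 + 0.00029*12.0^3 + (1.34 - 0.01*12.0)*(32.5 - 35) + 0.016*192 = 1497.0

1497.0 m/s


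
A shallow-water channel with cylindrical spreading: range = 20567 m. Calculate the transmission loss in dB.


TL = 10*log10(20567) = 43.13

43.13 dB


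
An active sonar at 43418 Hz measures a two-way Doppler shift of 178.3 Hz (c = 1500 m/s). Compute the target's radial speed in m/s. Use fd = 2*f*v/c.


From fd = 2*f*v/c, v = c*fd/(2*f) = 1500 * 178.3 / (2*43418) = 3.08

3.08 m/s


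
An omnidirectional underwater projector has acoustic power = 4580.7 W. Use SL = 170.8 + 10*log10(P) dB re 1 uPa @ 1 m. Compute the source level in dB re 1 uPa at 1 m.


SL = 170.8 + 10*log10(4580.7) = 170.8 + 36.61 = 207.41

207.41 dB


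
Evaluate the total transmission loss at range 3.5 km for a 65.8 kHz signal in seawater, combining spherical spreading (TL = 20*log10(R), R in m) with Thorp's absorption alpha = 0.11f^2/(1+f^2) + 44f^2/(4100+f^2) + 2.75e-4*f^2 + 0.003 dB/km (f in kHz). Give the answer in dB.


154.54 dB


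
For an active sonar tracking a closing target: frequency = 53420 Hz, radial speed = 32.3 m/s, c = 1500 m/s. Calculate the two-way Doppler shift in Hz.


2300.62 Hz


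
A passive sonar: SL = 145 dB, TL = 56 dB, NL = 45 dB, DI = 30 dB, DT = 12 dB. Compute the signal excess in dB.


62 dB


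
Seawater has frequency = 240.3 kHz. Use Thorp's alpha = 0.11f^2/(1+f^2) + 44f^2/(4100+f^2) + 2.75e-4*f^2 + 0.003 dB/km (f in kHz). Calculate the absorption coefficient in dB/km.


57.076 dB/km


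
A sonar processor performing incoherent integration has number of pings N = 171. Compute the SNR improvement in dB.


Gain = 5*log10(171) = 11.16

11.16 dB


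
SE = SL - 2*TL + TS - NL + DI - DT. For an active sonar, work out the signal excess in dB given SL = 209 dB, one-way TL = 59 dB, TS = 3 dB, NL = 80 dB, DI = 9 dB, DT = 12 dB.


SE = SL - 2*TL + TS - NL + DI - DT = 209 - 2*59 + (3) - 80 + 9 - 12 = 11

11 dB


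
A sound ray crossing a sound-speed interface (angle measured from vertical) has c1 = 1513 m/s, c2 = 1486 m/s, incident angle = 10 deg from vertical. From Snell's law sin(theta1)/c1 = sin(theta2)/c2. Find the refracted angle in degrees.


sin(theta2) = (c2/c1)*sin(theta1) = (1486/1513)*sin(10 deg) = 0.17055
theta2 = arcsin(0.17055) = 9.82

9.82 deg


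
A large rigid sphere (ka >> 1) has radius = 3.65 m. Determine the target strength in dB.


TS = 10*log10(3.65^2 / 4) = 10*log10(3.330625) = 5.23

5.23 dB


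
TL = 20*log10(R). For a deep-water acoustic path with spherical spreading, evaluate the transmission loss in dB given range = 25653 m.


TL = 20*log10(25653) = 88.18

88.18 dB


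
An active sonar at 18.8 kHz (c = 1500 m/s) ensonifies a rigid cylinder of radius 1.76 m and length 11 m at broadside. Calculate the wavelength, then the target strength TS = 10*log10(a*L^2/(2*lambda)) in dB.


Step 1: lambda = c/f = 1500/18800 = 0.07979 m
Step 2: TS = 10*log10(a*L^2/(2*lambda)) = 10*log10(1.76*11^2/(2*0.07979)) = 31.25

31.25 dB


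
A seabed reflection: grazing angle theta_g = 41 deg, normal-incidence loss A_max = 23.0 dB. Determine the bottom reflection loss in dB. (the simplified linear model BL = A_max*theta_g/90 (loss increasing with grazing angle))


BL = A_max * theta_g / 90 = 23.0 * 41 / 90 = 10.48

10.48 dB


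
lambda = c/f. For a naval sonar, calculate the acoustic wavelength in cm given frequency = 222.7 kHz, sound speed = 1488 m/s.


lambda = c/f = 1488 / 222700 = 0.0067 m = 0.67 cm

0.67 cm


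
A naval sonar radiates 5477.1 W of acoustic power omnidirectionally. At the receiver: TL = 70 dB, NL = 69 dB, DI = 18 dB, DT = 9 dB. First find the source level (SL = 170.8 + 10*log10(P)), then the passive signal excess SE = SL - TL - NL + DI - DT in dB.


Step 1: SL = 170.8 + 10*log10(5477.1) = 208.19 dB
Step 2: SE = SL - TL - NL + DI - DT = 208.19 - 70 - 69 + 18 - 9 = 78.19

78.19 dB


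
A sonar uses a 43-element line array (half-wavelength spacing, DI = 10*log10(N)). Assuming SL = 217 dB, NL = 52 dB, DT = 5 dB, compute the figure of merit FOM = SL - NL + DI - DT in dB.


176.33 dB


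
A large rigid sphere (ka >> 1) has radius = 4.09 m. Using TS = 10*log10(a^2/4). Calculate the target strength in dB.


TS = 10*log10(4.09^2 / 4) = 10*log10(4.182025) = 6.21

6.21 dB


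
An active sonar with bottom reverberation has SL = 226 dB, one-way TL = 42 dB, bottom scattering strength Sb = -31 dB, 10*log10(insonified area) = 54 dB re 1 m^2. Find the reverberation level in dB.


RL = SL - 2*TL + Sb + 10*log10(A) = 226 - 2*42 + (-31) + 54 = 165

165 dB


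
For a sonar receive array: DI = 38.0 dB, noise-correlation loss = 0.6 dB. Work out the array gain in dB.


AG = DI - L_corr = 38.0 - 0.6 = 37.4

37.4 dB


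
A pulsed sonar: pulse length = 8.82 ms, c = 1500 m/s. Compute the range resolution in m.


6.615 m


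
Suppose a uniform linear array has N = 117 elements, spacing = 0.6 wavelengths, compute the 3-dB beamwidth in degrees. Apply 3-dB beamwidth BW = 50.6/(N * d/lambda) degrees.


BW = 50.6 / (117 * 0.6) = 50.6 / 70.2 = 0.72

0.72 deg


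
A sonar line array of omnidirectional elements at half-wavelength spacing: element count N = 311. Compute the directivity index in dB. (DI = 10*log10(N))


24.93 dB


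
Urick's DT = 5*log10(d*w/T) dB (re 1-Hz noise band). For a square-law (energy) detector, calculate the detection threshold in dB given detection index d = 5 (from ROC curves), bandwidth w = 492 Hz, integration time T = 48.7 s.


8.52 dB


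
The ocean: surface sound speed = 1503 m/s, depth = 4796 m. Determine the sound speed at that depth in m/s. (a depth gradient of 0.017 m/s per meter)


1584.532 m/s


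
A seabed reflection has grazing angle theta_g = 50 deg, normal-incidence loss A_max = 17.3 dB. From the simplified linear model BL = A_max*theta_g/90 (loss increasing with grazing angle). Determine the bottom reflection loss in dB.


9.61 dB


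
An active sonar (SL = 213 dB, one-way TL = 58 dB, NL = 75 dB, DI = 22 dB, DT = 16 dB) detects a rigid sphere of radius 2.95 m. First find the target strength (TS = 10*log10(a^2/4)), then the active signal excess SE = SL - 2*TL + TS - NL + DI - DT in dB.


Step 1: TS = 10*log10(2.95^2/4) = 3.38 dB
Step 2: SE = SL - 2*TL + TS - NL + DI - DT = 213 - 2*58 + (3.38) - 75 + 22 - 16 = 31.38

31.38 dB


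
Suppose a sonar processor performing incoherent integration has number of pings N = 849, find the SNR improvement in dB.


Gain = 5*log10(849) = 14.64

14.64 dB


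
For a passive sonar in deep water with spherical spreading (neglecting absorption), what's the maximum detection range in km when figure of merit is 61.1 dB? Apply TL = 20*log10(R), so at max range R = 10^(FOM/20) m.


At max range FOM = TL, so 20*log10(R) = 61.1
R = 10^(61.1/20) = 1135.01 m = 1.14 km

1.14 km


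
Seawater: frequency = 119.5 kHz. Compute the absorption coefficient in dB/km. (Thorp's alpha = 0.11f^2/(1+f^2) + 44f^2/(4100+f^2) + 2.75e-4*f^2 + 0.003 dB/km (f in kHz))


f^2 = 14280.25
alpha = 0.11*14280.25/(1+14280.25) + 44*14280.25/(4100+14280.25) + 2.75e-4*14280.25 + 0.003 = 38.225

38.225 dB/km


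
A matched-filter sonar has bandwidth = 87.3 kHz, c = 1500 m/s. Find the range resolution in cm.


dR = c/(2*BW) = 1500 / (2 * 87.3e3) = 0.0086 m = 0.86 cm

0.86 cm


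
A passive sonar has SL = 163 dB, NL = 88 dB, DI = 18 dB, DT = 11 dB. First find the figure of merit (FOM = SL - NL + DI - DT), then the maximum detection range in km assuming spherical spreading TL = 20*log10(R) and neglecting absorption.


Step 1: FOM = SL - NL + DI - DT = 163 - 88 + 18 - 11 = 82 dB
Step 2: at max range FOM = TL = 20*log10(R), so R = 10^(82/20) = 12589.25 m = 12.59 km

12.59 km


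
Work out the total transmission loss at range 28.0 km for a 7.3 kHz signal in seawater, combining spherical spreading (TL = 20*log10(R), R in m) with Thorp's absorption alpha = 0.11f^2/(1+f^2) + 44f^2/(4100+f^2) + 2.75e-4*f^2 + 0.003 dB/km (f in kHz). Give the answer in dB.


Step 1 (Thorp): alpha = 0.11*53.29/(1+53.29) + 44*53.29/(4100+53.29) + 2.75e-4*53.29 + 0.003 = 0.6902 dB/km
Step 2: TL_spread = 20*log10(28000) = 88.94 dB
Step 3: TL_abs = alpha*R = 0.6902 * 28.0 = 19.33 dB
Step 4: TL_total = 88.94 + 19.33 = 108.27

108.27 dB


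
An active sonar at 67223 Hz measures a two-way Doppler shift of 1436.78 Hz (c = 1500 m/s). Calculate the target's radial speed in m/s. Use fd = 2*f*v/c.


From fd = 2*f*v/c, v = c*fd/(2*f) = 1500 * 1436.78 / (2*67223) = 16.03

16.03 m/s


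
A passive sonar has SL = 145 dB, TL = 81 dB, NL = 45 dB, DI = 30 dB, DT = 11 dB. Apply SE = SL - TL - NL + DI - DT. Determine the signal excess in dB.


SE = SL - TL - NL + DI - DT = 145 - 81 - 45 + 30 - 11 = 38

38 dB


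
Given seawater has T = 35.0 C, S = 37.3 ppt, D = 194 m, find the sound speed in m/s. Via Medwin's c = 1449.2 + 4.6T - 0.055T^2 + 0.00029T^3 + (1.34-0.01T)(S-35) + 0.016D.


c = 1449.2 + 4.6*35.0 - 0.055*35.0^2 + 0.00029*35.0^3 + (1.34 - 0.01*35.0)*(37.3 - 35) + 0.016*194 = 1560.64

1560.64 m/s


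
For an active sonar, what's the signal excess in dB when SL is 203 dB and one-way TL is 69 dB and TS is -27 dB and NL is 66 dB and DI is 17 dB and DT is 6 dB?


-17 dB


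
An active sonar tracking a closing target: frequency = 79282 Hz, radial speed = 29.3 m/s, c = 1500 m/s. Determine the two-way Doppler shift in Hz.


3097.28 Hz


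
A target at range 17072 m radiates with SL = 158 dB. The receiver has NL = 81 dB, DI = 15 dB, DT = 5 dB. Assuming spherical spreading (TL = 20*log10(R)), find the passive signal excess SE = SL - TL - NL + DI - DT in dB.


Step 1: TL = 20*log10(17072) = 84.65 dB
Step 2: SE = 158 - 84.65 - 81 + 15 - 5 = 2.35

2.35 dB


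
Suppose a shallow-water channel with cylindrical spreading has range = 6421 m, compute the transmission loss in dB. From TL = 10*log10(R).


TL = 10*log10(6421) = 38.08

38.08 dB


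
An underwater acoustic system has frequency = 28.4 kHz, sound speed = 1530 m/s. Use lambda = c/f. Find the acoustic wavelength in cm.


lambda = c/f = 1530 / 28400 = 0.0539 m = 5.39 cm

5.39 cm


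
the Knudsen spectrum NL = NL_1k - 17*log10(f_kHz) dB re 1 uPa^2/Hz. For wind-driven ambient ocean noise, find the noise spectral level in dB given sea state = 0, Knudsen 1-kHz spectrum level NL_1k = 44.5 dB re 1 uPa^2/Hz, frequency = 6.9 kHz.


NL = NL_1k - 17*log10(f_kHz) = 44.5 - 17*log10(6.9) = 44.5 - (14.26) = 30.24

30.24 dB


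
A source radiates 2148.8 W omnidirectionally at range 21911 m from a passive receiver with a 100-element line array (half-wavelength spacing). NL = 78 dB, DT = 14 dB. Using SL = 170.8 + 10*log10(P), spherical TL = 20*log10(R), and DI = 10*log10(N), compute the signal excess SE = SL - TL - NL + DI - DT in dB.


45.31 dB


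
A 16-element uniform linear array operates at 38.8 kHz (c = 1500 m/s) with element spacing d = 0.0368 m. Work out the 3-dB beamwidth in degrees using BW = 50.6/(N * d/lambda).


Step 1: lambda = 1500/38800 = 0.03866 m
Step 2: d/lambda = 0.0368/0.03866 = 0.9519
Step 3: BW = 50.6/(N * d/lambda) = 50.6/(16 * 0.9519) = 3.32

3.32 deg


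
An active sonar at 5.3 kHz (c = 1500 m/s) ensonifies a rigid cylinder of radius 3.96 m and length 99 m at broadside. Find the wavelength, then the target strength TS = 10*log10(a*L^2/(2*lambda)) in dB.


Step 1: lambda = c/f = 1500/5300 = 0.28302 m
Step 2: TS = 10*log10(a*L^2/(2*lambda)) = 10*log10(3.96*99^2/(2*0.28302)) = 48.36

48.36 dB


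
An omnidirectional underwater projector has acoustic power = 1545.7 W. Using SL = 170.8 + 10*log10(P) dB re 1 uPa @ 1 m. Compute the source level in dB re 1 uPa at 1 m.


SL = 170.8 + 10*log10(1545.7) = 170.8 + 31.89 = 202.69

202.69 dB


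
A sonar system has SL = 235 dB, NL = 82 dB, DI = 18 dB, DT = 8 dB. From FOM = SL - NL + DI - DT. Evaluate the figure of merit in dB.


163 dB


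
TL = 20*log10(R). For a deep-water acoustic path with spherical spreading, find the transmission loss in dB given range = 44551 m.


92.98 dB


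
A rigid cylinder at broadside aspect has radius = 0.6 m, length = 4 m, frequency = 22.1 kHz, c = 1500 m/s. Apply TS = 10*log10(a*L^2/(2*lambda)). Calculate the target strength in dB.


lambda = 1500/22100 = 0.06787 m
TS = 10*log10(0.6*4^2/(2*0.06787)) = 18.5

18.5 dB


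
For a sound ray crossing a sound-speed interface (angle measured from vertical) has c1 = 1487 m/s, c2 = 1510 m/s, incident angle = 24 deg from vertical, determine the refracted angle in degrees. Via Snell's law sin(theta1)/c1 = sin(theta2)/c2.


sin(theta2) = (c2/c1)*sin(theta1) = (1510/1487)*sin(24 deg) = 0.41303
theta2 = arcsin(0.41303) = 24.4

24.4 deg


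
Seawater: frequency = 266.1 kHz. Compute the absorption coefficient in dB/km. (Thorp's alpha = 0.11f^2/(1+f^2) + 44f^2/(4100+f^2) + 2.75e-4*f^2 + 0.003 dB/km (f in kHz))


f^2 = 70809.21
alpha = 0.11*70809.21/(1+70809.21) + 44*70809.21/(4100+70809.21) + 2.75e-4*70809.21 + 0.003 = 61.177

61.177 dB/km


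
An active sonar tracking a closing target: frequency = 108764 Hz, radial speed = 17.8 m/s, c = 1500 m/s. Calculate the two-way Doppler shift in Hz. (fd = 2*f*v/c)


fd = 2*f*v/c = 2 * 108764 * 17.8 / 1500 = 2581.33

2581.33 Hz


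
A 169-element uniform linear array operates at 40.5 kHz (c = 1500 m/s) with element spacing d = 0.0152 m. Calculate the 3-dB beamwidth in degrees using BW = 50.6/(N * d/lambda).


0.73 deg


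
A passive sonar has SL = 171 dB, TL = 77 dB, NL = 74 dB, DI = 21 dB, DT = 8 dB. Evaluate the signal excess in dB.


SE = SL - TL - NL + DI - DT = 171 - 77 - 74 + 21 - 8 = 33

33 dB


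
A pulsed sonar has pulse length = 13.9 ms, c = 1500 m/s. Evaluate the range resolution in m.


dR = c*tau/2 = 1500 * 13.9e-3 / 2 = 10.425

10.425 m


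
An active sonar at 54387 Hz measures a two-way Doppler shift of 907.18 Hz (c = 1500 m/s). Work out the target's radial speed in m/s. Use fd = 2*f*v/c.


From fd = 2*f*v/c, v = c*fd/(2*f) = 1500 * 907.18 / (2*54387) = 12.51

12.51 m/s


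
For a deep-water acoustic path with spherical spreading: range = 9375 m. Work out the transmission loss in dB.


79.44 dB


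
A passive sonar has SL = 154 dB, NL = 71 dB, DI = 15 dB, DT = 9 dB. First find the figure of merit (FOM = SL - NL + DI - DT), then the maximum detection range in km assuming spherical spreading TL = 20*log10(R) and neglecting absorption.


Step 1: FOM = SL - NL + DI - DT = 154 - 71 + 15 - 9 = 89 dB
Step 2: at max range FOM = TL = 20*log10(R), so R = 10^(89/20) = 28183.83 m = 28.18 km

28.18 km


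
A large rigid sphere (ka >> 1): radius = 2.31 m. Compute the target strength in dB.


TS = 10*log10(2.31^2 / 4) = 10*log10(1.334025) = 1.25

1.25 dB


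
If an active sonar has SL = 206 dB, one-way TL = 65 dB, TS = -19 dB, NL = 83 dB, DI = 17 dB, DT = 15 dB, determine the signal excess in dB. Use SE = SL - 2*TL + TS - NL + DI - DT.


-24 dB


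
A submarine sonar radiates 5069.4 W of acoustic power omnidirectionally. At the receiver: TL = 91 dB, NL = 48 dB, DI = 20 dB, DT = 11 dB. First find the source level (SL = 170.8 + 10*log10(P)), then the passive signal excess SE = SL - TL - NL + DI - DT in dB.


Step 1: SL = 170.8 + 10*log10(5069.4) = 207.85 dB
Step 2: SE = SL - TL - NL + DI - DT = 207.85 - 91 - 48 + 20 - 11 = 77.85

77.85 dB


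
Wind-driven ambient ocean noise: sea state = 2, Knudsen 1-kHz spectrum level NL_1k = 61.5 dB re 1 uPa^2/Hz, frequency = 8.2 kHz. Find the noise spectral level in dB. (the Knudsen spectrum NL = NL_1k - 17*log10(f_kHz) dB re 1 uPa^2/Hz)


NL = NL_1k - 17*log10(f_kHz) = 61.5 - 17*log10(8.2) = 61.5 - (15.53) = 45.97

45.97 dB


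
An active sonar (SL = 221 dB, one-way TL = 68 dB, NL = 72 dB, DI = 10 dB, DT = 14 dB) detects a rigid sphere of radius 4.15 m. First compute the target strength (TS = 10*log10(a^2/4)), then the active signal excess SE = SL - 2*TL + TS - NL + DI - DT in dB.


Step 1: TS = 10*log10(4.15^2/4) = 6.34 dB
Step 2: SE = SL - 2*TL + TS - NL + DI - DT = 221 - 2*68 + (6.34) - 72 + 10 - 14 = 15.34

15.34 dB
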